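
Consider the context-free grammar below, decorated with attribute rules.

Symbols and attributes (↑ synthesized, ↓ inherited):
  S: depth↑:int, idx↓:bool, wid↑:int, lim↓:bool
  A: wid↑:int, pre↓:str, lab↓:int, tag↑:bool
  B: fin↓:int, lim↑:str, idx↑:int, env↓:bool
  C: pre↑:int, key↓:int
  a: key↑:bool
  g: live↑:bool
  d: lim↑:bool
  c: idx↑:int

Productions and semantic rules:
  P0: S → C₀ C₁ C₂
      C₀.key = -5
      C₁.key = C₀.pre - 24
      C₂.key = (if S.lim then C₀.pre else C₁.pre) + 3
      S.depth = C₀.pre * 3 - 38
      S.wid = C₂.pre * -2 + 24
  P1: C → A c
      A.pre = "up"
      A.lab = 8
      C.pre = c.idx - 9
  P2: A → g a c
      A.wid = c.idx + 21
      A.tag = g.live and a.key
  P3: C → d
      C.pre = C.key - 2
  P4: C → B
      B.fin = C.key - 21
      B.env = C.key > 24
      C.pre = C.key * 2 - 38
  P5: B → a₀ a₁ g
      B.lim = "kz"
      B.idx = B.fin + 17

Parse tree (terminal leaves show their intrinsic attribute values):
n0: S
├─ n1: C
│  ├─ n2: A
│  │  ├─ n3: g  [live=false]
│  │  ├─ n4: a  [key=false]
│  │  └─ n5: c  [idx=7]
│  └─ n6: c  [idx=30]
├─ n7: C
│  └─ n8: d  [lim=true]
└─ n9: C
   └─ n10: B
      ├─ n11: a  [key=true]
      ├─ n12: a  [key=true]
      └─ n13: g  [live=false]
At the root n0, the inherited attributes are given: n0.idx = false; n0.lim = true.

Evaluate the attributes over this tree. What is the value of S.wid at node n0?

4

1. n0.idx = false  [given at root]
2. n0.lim = true  [given at root]
3. n1.key = -5  [-5]
4. n2.pre = "up"  ["up"]
5. n2.lab = 8  [8]
6. n3.live = false  [terminal]
7. n4.key = false  [terminal]
8. n5.idx = 7  [terminal]
9. n2.wid = 28  [c.idx + 21]
10. n2.tag = false  [g.live and a.key]
11. n6.idx = 30  [terminal]
12. n1.pre = 21  [c.idx - 9]
13. n7.key = -3  [C₀.pre - 24]
14. n8.lim = true  [terminal]
15. n7.pre = -5  [C.key - 2]
16. n9.key = 24  [(if S.lim then C₀.pre else C₁.pre) + 3]
17. n10.fin = 3  [C.key - 21]
18. n10.env = false  [C.key > 24]
19. n11.key = true  [terminal]
20. n12.key = true  [terminal]
21. n13.live = false  [terminal]
22. n10.lim = "kz"  ["kz"]
23. n10.idx = 20  [B.fin + 17]
24. n9.pre = 10  [C.key * 2 - 38]
25. n0.depth = 25  [C₀.pre * 3 - 38]
26. n0.wid = 4  [C₂.pre * -2 + 24]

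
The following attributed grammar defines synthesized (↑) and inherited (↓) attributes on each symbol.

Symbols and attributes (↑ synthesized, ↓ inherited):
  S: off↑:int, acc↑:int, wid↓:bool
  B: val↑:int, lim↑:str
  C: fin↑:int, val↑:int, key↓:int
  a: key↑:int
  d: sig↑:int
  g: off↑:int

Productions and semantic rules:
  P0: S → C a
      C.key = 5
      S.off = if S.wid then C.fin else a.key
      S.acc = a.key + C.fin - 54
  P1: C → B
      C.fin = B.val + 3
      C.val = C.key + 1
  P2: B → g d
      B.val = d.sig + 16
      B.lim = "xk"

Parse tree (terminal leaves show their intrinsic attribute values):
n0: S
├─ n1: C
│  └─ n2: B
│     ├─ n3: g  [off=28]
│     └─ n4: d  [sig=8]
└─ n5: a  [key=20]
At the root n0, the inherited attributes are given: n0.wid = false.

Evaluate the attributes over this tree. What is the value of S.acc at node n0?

1. n0.wid = false  [given at root]
2. n1.key = 5  [5]
3. n3.off = 28  [terminal]
4. n4.sig = 8  [terminal]
5. n2.val = 24  [d.sig + 16]
6. n2.lim = "xk"  ["xk"]
7. n1.fin = 27  [B.val + 3]
8. n1.val = 6  [C.key + 1]
9. n5.key = 20  [terminal]
10. n0.off = 20  [if S.wid then C.fin else a.key]
11. n0.acc = -7  [a.key + C.fin - 54]

-7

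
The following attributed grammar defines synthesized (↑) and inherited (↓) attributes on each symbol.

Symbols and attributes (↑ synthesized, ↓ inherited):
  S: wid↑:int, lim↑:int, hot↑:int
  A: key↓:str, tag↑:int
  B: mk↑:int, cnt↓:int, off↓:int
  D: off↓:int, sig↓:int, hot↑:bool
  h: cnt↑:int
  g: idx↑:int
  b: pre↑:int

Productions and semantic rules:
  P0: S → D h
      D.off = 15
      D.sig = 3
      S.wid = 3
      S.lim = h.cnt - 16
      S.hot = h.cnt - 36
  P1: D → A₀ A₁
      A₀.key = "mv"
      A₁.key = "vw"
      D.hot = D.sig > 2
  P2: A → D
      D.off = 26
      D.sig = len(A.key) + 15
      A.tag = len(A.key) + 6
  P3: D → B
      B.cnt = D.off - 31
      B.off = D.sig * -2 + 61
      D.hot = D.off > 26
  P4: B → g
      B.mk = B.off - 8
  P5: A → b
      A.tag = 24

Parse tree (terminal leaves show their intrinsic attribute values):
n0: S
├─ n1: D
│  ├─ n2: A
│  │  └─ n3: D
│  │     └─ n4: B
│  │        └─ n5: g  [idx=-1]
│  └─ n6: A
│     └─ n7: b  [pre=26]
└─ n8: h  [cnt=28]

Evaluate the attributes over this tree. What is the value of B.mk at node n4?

1. n1.off = 15  [15]
2. n1.sig = 3  [3]
3. n2.key = "mv"  ["mv"]
4. n3.off = 26  [26]
5. n3.sig = 17  [len(A.key) + 15]
6. n4.cnt = -5  [D.off - 31]
7. n4.off = 27  [D.sig * -2 + 61]
8. n5.idx = -1  [terminal]
9. n4.mk = 19  [B.off - 8]
10. n3.hot = false  [D.off > 26]
11. n2.tag = 8  [len(A.key) + 6]
12. n6.key = "vw"  ["vw"]
13. n7.pre = 26  [terminal]
14. n6.tag = 24  [24]
15. n1.hot = true  [D.sig > 2]
16. n8.cnt = 28  [terminal]
17. n0.wid = 3  [3]
18. n0.lim = 12  [h.cnt - 16]
19. n0.hot = -8  [h.cnt - 36]

19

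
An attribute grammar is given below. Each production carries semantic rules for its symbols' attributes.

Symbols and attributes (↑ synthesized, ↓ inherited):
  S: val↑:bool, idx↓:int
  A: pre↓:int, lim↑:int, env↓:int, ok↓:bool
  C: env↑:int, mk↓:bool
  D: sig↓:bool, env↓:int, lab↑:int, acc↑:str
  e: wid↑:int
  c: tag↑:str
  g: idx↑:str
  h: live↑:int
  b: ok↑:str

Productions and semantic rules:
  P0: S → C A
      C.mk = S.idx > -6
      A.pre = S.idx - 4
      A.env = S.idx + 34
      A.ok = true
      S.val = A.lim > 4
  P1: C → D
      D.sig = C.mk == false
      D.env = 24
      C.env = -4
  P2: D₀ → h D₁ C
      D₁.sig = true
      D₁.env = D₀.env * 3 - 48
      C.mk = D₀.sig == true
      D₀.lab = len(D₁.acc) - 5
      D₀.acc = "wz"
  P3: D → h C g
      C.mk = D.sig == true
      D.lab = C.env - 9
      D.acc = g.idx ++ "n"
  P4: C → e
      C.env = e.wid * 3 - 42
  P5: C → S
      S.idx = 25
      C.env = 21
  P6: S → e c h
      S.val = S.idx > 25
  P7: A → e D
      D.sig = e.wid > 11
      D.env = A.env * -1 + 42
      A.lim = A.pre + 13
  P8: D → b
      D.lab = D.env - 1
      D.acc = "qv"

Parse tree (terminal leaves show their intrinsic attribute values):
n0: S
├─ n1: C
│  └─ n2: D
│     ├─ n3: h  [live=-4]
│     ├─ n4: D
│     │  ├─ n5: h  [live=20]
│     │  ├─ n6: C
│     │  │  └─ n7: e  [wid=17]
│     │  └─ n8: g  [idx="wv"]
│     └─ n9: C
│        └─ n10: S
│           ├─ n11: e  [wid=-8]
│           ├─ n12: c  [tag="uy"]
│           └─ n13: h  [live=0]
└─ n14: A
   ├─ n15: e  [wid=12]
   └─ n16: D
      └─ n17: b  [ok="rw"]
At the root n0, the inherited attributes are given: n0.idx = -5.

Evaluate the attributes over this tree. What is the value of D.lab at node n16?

1. n0.idx = -5  [given at root]
2. n1.mk = true  [S.idx > -6]
3. n2.sig = false  [C.mk == false]
4. n2.env = 24  [24]
5. n3.live = -4  [terminal]
6. n4.sig = true  [true]
7. n4.env = 24  [D₀.env * 3 - 48]
8. n5.live = 20  [terminal]
9. n6.mk = true  [D.sig == true]
10. n7.wid = 17  [terminal]
11. n6.env = 9  [e.wid * 3 - 42]
12. n8.idx = "wv"  [terminal]
13. n4.lab = 0  [C.env - 9]
14. n4.acc = "wvn"  [g.idx ++ "n"]
15. n9.mk = false  [D₀.sig == true]
16. n10.idx = 25  [25]
17. n11.wid = -8  [terminal]
18. n12.tag = "uy"  [terminal]
19. n13.live = 0  [terminal]
20. n10.val = false  [S.idx > 25]
21. n9.env = 21  [21]
22. n2.lab = -2  [len(D₁.acc) - 5]
23. n2.acc = "wz"  ["wz"]
24. n1.env = -4  [-4]
25. n14.pre = -9  [S.idx - 4]
26. n14.env = 29  [S.idx + 34]
27. n14.ok = true  [true]
28. n15.wid = 12  [terminal]
29. n16.sig = true  [e.wid > 11]
30. n16.env = 13  [A.env * -1 + 42]
31. n17.ok = "rw"  [terminal]
32. n16.lab = 12  [D.env - 1]
33. n16.acc = "qv"  ["qv"]
34. n14.lim = 4  [A.pre + 13]
35. n0.val = false  [A.lim > 4]

12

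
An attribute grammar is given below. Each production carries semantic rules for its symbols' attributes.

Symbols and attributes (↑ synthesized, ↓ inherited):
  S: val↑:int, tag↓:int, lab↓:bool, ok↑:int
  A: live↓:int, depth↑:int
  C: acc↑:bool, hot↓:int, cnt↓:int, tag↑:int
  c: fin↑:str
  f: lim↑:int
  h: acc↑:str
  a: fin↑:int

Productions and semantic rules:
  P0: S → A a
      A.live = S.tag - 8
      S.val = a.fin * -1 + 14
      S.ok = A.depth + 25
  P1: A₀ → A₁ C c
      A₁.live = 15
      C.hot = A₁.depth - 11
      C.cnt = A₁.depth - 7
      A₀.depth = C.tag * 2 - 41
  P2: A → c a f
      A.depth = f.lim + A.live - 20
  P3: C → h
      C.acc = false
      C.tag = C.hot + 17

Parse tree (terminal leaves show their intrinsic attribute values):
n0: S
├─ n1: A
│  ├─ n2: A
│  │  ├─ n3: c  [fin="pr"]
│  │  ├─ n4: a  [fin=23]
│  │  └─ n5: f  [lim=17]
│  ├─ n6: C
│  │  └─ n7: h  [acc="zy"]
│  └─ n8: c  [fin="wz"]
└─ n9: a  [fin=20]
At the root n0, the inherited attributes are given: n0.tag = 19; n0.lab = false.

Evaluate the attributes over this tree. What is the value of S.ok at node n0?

1. n0.tag = 19  [given at root]
2. n0.lab = false  [given at root]
3. n1.live = 11  [S.tag - 8]
4. n2.live = 15  [15]
5. n3.fin = "pr"  [terminal]
6. n4.fin = 23  [terminal]
7. n5.lim = 17  [terminal]
8. n2.depth = 12  [f.lim + A.live - 20]
9. n6.hot = 1  [A₁.depth - 11]
10. n6.cnt = 5  [A₁.depth - 7]
11. n7.acc = "zy"  [terminal]
12. n6.acc = false  [false]
13. n6.tag = 18  [C.hot + 17]
14. n8.fin = "wz"  [terminal]
15. n1.depth = -5  [C.tag * 2 - 41]
16. n9.fin = 20  [terminal]
17. n0.val = -6  [a.fin * -1 + 14]
18. n0.ok = 20  [A.depth + 25]

20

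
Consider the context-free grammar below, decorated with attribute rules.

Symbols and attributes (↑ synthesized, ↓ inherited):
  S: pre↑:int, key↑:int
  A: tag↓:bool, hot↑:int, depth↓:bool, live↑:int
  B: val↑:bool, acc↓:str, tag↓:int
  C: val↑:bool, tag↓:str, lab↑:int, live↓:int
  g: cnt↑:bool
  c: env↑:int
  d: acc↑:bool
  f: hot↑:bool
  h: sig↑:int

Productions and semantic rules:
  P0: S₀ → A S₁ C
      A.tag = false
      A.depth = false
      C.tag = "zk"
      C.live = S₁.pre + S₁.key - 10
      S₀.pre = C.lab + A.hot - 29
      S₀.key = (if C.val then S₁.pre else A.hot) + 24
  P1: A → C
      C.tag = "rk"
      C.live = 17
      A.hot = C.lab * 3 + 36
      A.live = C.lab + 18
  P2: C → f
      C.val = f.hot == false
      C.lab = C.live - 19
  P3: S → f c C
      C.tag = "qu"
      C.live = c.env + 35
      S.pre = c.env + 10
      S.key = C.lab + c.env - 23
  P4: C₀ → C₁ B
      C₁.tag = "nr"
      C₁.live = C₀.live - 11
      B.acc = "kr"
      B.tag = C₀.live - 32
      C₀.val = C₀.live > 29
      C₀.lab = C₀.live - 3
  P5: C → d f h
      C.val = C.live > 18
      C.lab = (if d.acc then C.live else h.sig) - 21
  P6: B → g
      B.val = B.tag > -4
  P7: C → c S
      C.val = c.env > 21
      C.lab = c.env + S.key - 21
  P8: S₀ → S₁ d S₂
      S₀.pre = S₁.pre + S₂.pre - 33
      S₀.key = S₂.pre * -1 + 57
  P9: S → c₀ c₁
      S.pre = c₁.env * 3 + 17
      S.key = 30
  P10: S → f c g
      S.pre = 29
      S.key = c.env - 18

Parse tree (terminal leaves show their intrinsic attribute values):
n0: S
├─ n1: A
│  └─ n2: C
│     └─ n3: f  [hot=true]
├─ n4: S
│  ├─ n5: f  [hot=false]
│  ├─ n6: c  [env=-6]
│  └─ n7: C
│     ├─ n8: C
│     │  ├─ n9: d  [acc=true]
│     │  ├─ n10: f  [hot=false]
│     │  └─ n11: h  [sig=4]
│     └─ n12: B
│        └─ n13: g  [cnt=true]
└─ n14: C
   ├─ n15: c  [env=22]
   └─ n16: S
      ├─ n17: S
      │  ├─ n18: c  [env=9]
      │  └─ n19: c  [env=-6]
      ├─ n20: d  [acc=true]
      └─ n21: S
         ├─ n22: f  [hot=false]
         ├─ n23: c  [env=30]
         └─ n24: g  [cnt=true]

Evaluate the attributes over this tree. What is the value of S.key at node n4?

-3

1. n1.tag = false  [false]
2. n1.depth = false  [false]
3. n2.tag = "rk"  ["rk"]
4. n2.live = 17  [17]
5. n3.hot = true  [terminal]
6. n2.val = false  [f.hot == false]
7. n2.lab = -2  [C.live - 19]
8. n1.hot = 30  [C.lab * 3 + 36]
9. n1.live = 16  [C.lab + 18]
10. n5.hot = false  [terminal]
11. n6.env = -6  [terminal]
12. n7.tag = "qu"  ["qu"]
13. n7.live = 29  [c.env + 35]
14. n8.tag = "nr"  ["nr"]
15. n8.live = 18  [C₀.live - 11]
16. n9.acc = true  [terminal]
17. n10.hot = false  [terminal]
18. n11.sig = 4  [terminal]
19. n8.val = false  [C.live > 18]
20. n8.lab = -3  [(if d.acc then C.live else h.sig) - 21]
21. n12.acc = "kr"  ["kr"]
22. n12.tag = -3  [C₀.live - 32]
23. n13.cnt = true  [terminal]
24. n12.val = true  [B.tag > -4]
25. n7.val = false  [C₀.live > 29]
26. n7.lab = 26  [C₀.live - 3]
27. n4.pre = 4  [c.env + 10]
28. n4.key = -3  [C.lab + c.env - 23]
29. n14.tag = "zk"  ["zk"]
30. n14.live = -9  [S₁.pre + S₁.key - 10]
31. n15.env = 22  [terminal]
32. n18.env = 9  [terminal]
33. n19.env = -6  [terminal]
34. n17.pre = -1  [c₁.env * 3 + 17]
35. n17.key = 30  [30]
36. n20.acc = true  [terminal]
37. n22.hot = false  [terminal]
38. n23.env = 30  [terminal]
39. n24.cnt = true  [terminal]
40. n21.pre = 29  [29]
41. n21.key = 12  [c.env - 18]
42. n16.pre = -5  [S₁.pre + S₂.pre - 33]
43. n16.key = 28  [S₂.pre * -1 + 57]
44. n14.val = true  [c.env > 21]
45. n14.lab = 29  [c.env + S.key - 21]
46. n0.pre = 30  [C.lab + A.hot - 29]
47. n0.key = 28  [(if C.val then S₁.pre else A.hot) + 24]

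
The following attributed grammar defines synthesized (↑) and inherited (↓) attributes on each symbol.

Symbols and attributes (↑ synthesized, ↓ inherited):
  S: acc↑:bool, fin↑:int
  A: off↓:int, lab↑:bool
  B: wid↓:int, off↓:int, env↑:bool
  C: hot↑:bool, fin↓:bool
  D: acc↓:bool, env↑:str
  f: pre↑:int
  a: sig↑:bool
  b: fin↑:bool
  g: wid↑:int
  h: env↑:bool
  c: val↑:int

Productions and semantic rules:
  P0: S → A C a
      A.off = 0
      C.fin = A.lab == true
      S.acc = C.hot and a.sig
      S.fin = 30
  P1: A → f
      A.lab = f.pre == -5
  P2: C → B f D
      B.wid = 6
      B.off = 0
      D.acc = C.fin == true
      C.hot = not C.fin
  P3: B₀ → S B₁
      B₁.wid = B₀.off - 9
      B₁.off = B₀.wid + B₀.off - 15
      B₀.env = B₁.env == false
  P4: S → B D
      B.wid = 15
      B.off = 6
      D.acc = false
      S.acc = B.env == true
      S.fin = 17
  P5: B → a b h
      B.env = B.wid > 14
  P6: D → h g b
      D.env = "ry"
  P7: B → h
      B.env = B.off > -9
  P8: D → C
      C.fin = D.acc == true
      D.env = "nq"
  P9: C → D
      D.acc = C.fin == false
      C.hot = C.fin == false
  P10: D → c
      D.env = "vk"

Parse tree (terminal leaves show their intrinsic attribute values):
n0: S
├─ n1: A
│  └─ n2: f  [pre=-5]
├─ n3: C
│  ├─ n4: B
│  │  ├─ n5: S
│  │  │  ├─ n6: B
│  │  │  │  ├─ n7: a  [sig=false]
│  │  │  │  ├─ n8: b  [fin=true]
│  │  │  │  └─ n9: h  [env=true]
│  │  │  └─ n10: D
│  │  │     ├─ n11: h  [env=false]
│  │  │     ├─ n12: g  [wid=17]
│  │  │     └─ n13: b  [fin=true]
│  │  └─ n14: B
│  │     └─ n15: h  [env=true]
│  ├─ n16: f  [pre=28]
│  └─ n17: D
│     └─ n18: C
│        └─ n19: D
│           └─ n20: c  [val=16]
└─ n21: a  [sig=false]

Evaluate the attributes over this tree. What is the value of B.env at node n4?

true

1. n1.off = 0  [0]
2. n2.pre = -5  [terminal]
3. n1.lab = true  [f.pre == -5]
4. n3.fin = true  [A.lab == true]
5. n4.wid = 6  [6]
6. n4.off = 0  [0]
7. n6.wid = 15  [15]
8. n6.off = 6  [6]
9. n7.sig = false  [terminal]
10. n8.fin = true  [terminal]
11. n9.env = true  [terminal]
12. n6.env = true  [B.wid > 14]
13. n10.acc = false  [false]
14. n11.env = false  [terminal]
15. n12.wid = 17  [terminal]
16. n13.fin = true  [terminal]
17. n10.env = "ry"  ["ry"]
18. n5.acc = true  [B.env == true]
19. n5.fin = 17  [17]
20. n14.wid = -9  [B₀.off - 9]
21. n14.off = -9  [B₀.wid + B₀.off - 15]
22. n15.env = true  [terminal]
23. n14.env = false  [B.off > -9]
24. n4.env = true  [B₁.env == false]
25. n16.pre = 28  [terminal]
26. n17.acc = true  [C.fin == true]
27. n18.fin = true  [D.acc == true]
28. n19.acc = false  [C.fin == false]
29. n20.val = 16  [terminal]
30. n19.env = "vk"  ["vk"]
31. n18.hot = false  [C.fin == false]
32. n17.env = "nq"  ["nq"]
33. n3.hot = false  [not C.fin]
34. n21.sig = false  [terminal]
35. n0.acc = false  [C.hot and a.sig]
36. n0.fin = 30  [30]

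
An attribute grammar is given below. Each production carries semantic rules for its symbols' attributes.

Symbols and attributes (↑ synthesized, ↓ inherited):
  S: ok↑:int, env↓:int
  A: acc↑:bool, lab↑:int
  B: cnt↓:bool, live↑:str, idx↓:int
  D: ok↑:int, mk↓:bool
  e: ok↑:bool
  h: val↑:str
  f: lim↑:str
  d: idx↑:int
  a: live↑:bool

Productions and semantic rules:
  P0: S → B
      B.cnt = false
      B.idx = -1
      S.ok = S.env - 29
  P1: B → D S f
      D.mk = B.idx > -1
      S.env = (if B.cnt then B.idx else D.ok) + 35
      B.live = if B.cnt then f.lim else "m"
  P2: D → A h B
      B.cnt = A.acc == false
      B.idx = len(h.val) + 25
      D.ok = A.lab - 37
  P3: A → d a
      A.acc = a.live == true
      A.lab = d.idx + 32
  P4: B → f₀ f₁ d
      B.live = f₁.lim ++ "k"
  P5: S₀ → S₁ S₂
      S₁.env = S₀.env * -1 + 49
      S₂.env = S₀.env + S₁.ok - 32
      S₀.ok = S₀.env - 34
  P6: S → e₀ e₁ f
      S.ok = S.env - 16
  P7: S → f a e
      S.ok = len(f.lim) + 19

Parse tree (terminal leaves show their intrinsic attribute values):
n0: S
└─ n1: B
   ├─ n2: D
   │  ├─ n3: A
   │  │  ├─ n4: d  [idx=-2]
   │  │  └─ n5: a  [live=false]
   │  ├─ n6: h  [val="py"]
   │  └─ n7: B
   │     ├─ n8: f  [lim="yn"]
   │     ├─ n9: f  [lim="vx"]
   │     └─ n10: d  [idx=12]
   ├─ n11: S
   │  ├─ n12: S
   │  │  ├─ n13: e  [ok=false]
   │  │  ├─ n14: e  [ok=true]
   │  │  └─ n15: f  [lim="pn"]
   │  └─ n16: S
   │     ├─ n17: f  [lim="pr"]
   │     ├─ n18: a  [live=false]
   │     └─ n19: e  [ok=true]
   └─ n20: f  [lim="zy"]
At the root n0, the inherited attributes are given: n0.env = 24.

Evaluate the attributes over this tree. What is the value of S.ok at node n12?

1. n0.env = 24  [given at root]
2. n1.cnt = false  [false]
3. n1.idx = -1  [-1]
4. n2.mk = false  [B.idx > -1]
5. n4.idx = -2  [terminal]
6. n5.live = false  [terminal]
7. n3.acc = false  [a.live == true]
8. n3.lab = 30  [d.idx + 32]
9. n6.val = "py"  [terminal]
10. n7.cnt = true  [A.acc == false]
11. n7.idx = 27  [len(h.val) + 25]
12. n8.lim = "yn"  [terminal]
13. n9.lim = "vx"  [terminal]
14. n10.idx = 12  [terminal]
15. n7.live = "vxk"  [f₁.lim ++ "k"]
16. n2.ok = -7  [A.lab - 37]
17. n11.env = 28  [(if B.cnt then B.idx else D.ok) + 35]
18. n12.env = 21  [S₀.env * -1 + 49]
19. n13.ok = false  [terminal]
20. n14.ok = true  [terminal]
21. n15.lim = "pn"  [terminal]
22. n12.ok = 5  [S.env - 16]
23. n16.env = 1  [S₀.env + S₁.ok - 32]
24. n17.lim = "pr"  [terminal]
25. n18.live = false  [terminal]
26. n19.ok = true  [terminal]
27. n16.ok = 21  [len(f.lim) + 19]
28. n11.ok = -6  [S₀.env - 34]
29. n20.lim = "zy"  [terminal]
30. n1.live = "m"  [if B.cnt then f.lim else "m"]
31. n0.ok = -5  [S.env - 29]

5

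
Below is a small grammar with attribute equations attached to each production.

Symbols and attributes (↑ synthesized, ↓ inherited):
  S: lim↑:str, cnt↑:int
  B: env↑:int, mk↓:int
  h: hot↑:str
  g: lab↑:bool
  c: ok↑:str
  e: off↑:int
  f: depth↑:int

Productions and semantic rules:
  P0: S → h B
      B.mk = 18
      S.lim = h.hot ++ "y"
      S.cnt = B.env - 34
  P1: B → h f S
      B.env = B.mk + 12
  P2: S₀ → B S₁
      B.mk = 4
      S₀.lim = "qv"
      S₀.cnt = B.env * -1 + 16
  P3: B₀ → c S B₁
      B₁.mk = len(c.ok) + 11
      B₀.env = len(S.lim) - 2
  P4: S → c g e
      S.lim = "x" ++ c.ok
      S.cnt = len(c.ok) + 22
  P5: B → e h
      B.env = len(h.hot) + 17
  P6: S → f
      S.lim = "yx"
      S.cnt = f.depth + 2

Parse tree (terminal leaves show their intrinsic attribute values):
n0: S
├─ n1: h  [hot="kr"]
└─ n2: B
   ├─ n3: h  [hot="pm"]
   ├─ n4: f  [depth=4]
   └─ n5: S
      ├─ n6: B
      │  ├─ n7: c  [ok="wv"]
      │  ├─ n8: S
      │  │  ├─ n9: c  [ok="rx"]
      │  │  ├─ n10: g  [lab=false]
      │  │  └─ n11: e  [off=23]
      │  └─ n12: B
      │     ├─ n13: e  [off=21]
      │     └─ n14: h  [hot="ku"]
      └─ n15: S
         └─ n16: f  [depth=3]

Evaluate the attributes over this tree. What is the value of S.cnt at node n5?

15

1. n1.hot = "kr"  [terminal]
2. n2.mk = 18  [18]
3. n3.hot = "pm"  [terminal]
4. n4.depth = 4  [terminal]
5. n6.mk = 4  [4]
6. n7.ok = "wv"  [terminal]
7. n9.ok = "rx"  [terminal]
8. n10.lab = false  [terminal]
9. n11.off = 23  [terminal]
10. n8.lim = "xrx"  ["x" ++ c.ok]
11. n8.cnt = 24  [len(c.ok) + 22]
12. n12.mk = 13  [len(c.ok) + 11]
13. n13.off = 21  [terminal]
14. n14.hot = "ku"  [terminal]
15. n12.env = 19  [len(h.hot) + 17]
16. n6.env = 1  [len(S.lim) - 2]
17. n16.depth = 3  [terminal]
18. n15.lim = "yx"  ["yx"]
19. n15.cnt = 5  [f.depth + 2]
20. n5.lim = "qv"  ["qv"]
21. n5.cnt = 15  [B.env * -1 + 16]
22. n2.env = 30  [B.mk + 12]
23. n0.lim = "kry"  [h.hot ++ "y"]
24. n0.cnt = -4  [B.env - 34]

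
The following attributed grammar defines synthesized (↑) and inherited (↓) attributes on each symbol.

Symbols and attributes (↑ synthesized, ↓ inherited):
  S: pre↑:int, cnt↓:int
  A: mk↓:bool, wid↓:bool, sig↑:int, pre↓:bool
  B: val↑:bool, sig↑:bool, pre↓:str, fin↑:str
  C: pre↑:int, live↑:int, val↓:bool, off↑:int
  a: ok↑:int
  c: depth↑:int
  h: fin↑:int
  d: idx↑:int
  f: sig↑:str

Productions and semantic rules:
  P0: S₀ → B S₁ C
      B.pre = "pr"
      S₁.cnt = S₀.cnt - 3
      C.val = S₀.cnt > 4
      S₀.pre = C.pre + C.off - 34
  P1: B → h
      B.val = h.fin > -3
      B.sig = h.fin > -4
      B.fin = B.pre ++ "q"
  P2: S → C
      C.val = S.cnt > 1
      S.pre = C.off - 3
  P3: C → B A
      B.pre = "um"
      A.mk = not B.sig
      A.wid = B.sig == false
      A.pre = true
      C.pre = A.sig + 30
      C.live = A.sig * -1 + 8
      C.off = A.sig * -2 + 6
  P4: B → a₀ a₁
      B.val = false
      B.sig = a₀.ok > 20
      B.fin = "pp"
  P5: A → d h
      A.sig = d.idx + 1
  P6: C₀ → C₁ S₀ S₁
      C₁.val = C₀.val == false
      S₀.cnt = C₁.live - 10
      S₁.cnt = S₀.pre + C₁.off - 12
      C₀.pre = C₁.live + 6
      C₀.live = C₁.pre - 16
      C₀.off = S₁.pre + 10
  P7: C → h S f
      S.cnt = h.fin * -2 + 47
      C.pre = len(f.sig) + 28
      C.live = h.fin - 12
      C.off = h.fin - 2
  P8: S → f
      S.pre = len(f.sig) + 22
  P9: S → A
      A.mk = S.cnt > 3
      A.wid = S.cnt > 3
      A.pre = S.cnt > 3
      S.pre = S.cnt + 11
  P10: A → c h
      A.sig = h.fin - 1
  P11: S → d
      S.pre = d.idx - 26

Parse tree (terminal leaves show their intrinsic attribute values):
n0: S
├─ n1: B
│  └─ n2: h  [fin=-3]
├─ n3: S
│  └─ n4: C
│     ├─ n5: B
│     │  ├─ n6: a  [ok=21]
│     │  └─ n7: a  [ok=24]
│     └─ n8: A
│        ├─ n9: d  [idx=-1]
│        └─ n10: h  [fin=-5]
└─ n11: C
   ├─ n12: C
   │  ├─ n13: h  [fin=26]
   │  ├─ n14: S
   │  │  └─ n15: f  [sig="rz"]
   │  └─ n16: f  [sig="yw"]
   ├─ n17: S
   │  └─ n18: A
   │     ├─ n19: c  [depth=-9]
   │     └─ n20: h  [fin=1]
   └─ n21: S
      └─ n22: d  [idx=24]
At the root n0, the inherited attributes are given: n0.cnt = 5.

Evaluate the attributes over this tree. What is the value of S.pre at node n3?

3

1. n0.cnt = 5  [given at root]
2. n1.pre = "pr"  ["pr"]
3. n2.fin = -3  [terminal]
4. n1.val = false  [h.fin > -3]
5. n1.sig = true  [h.fin > -4]
6. n1.fin = "prq"  [B.pre ++ "q"]
7. n3.cnt = 2  [S₀.cnt - 3]
8. n4.val = true  [S.cnt > 1]
9. n5.pre = "um"  ["um"]
10. n6.ok = 21  [terminal]
11. n7.ok = 24  [terminal]
12. n5.val = false  [false]
13. n5.sig = true  [a₀.ok > 20]
14. n5.fin = "pp"  ["pp"]
15. n8.mk = false  [not B.sig]
16. n8.wid = false  [B.sig == false]
17. n8.pre = true  [true]
18. n9.idx = -1  [terminal]
19. n10.fin = -5  [terminal]
20. n8.sig = 0  [d.idx + 1]
21. n4.pre = 30  [A.sig + 30]
22. n4.live = 8  [A.sig * -1 + 8]
23. n4.off = 6  [A.sig * -2 + 6]
24. n3.pre = 3  [C.off - 3]
25. n11.val = true  [S₀.cnt > 4]
26. n12.val = false  [C₀.val == false]
27. n13.fin = 26  [terminal]
28. n14.cnt = -5  [h.fin * -2 + 47]
29. n15.sig = "rz"  [terminal]
30. n14.pre = 24  [len(f.sig) + 22]
31. n16.sig = "yw"  [terminal]
32. n12.pre = 30  [len(f.sig) + 28]
33. n12.live = 14  [h.fin - 12]
34. n12.off = 24  [h.fin - 2]
35. n17.cnt = 4  [C₁.live - 10]
36. n18.mk = true  [S.cnt > 3]
37. n18.wid = true  [S.cnt > 3]
38. n18.pre = true  [S.cnt > 3]
39. n19.depth = -9  [terminal]
40. n20.fin = 1  [terminal]
41. n18.sig = 0  [h.fin - 1]
42. n17.pre = 15  [S.cnt + 11]
43. n21.cnt = 27  [S₀.pre + C₁.off - 12]
44. n22.idx = 24  [terminal]
45. n21.pre = -2  [d.idx - 26]
46. n11.pre = 20  [C₁.live + 6]
47. n11.live = 14  [C₁.pre - 16]
48. n11.off = 8  [S₁.pre + 10]
49. n0.pre = -6  [C.pre + C.off - 34]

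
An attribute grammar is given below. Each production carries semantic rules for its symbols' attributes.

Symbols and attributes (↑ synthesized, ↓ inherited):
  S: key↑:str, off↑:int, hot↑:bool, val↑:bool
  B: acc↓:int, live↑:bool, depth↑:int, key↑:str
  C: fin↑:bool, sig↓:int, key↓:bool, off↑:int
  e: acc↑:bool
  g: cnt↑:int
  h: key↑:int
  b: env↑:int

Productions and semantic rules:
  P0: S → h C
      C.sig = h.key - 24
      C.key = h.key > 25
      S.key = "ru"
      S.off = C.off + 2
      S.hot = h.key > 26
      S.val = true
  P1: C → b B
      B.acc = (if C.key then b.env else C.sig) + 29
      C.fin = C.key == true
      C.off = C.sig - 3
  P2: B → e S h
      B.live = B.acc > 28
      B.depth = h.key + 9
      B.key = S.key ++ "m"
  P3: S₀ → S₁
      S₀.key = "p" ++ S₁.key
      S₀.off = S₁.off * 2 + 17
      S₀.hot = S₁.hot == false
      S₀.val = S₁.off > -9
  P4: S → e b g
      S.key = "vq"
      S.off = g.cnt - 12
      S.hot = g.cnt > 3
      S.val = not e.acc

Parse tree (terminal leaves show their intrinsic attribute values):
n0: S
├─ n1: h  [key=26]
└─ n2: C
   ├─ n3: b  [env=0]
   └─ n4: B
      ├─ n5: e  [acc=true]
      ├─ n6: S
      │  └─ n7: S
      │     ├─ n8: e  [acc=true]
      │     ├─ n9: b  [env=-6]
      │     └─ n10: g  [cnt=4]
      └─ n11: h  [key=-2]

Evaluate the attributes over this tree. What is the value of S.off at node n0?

1

1. n1.key = 26  [terminal]
2. n2.sig = 2  [h.key - 24]
3. n2.key = true  [h.key > 25]
4. n3.env = 0  [terminal]
5. n4.acc = 29  [(if C.key then b.env else C.sig) + 29]
6. n5.acc = true  [terminal]
7. n8.acc = true  [terminal]
8. n9.env = -6  [terminal]
9. n10.cnt = 4  [terminal]
10. n7.key = "vq"  ["vq"]
11. n7.off = -8  [g.cnt - 12]
12. n7.hot = true  [g.cnt > 3]
13. n7.val = false  [not e.acc]
14. n6.key = "pvq"  ["p" ++ S₁.key]
15. n6.off = 1  [S₁.off * 2 + 17]
16. n6.hot = false  [S₁.hot == false]
17. n6.val = true  [S₁.off > -9]
18. n11.key = -2  [terminal]
19. n4.live = true  [B.acc > 28]
20. n4.depth = 7  [h.key + 9]
21. n4.key = "pvqm"  [S.key ++ "m"]
22. n2.fin = true  [C.key == true]
23. n2.off = -1  [C.sig - 3]
24. n0.key = "ru"  ["ru"]
25. n0.off = 1  [C.off + 2]
26. n0.hot = false  [h.key > 26]
27. n0.val = true  [true]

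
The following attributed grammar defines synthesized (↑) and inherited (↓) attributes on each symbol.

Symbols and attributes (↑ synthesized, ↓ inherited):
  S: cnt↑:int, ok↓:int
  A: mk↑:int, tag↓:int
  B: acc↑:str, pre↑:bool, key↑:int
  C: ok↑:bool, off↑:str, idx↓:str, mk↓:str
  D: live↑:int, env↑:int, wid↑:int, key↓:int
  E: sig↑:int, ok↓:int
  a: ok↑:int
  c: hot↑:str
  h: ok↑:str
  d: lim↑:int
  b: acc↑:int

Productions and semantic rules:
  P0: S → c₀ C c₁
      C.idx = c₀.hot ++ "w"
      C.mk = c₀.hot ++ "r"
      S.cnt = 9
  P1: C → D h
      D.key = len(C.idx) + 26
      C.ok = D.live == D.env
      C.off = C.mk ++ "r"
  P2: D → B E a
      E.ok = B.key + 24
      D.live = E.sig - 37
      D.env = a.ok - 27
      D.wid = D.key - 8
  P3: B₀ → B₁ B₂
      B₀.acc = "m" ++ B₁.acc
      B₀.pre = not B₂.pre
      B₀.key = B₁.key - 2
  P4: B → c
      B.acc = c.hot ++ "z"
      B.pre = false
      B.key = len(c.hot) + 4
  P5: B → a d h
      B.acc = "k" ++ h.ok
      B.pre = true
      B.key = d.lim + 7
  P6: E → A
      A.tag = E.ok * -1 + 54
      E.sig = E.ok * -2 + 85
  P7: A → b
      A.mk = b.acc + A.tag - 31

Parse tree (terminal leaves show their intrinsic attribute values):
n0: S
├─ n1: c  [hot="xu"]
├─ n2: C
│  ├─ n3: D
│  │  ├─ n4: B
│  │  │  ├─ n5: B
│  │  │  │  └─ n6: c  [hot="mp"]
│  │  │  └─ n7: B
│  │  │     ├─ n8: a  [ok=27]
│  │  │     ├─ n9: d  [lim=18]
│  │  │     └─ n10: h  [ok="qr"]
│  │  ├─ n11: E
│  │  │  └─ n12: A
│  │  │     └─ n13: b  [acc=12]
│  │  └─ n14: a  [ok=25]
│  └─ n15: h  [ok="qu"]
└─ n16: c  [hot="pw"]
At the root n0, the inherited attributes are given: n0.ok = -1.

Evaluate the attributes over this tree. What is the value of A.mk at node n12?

1. n0.ok = -1  [given at root]
2. n1.hot = "xu"  [terminal]
3. n2.idx = "xuw"  [c₀.hot ++ "w"]
4. n2.mk = "xur"  [c₀.hot ++ "r"]
5. n3.key = 29  [len(C.idx) + 26]
6. n6.hot = "mp"  [terminal]
7. n5.acc = "mpz"  [c.hot ++ "z"]
8. n5.pre = false  [false]
9. n5.key = 6  [len(c.hot) + 4]
10. n8.ok = 27  [terminal]
11. n9.lim = 18  [terminal]
12. n10.ok = "qr"  [terminal]
13. n7.acc = "kqr"  ["k" ++ h.ok]
14. n7.pre = true  [true]
15. n7.key = 25  [d.lim + 7]
16. n4.acc = "mmpz"  ["m" ++ B₁.acc]
17. n4.pre = false  [not B₂.pre]
18. n4.key = 4  [B₁.key - 2]
19. n11.ok = 28  [B.key + 24]
20. n12.tag = 26  [E.ok * -1 + 54]
21. n13.acc = 12  [terminal]
22. n12.mk = 7  [b.acc + A.tag - 31]
23. n11.sig = 29  [E.ok * -2 + 85]
24. n14.ok = 25  [terminal]
25. n3.live = -8  [E.sig - 37]
26. n3.env = -2  [a.ok - 27]
27. n3.wid = 21  [D.key - 8]
28. n15.ok = "qu"  [terminal]
29. n2.ok = false  [D.live == D.env]
30. n2.off = "xurr"  [C.mk ++ "r"]
31. n16.hot = "pw"  [terminal]
32. n0.cnt = 9  [9]

7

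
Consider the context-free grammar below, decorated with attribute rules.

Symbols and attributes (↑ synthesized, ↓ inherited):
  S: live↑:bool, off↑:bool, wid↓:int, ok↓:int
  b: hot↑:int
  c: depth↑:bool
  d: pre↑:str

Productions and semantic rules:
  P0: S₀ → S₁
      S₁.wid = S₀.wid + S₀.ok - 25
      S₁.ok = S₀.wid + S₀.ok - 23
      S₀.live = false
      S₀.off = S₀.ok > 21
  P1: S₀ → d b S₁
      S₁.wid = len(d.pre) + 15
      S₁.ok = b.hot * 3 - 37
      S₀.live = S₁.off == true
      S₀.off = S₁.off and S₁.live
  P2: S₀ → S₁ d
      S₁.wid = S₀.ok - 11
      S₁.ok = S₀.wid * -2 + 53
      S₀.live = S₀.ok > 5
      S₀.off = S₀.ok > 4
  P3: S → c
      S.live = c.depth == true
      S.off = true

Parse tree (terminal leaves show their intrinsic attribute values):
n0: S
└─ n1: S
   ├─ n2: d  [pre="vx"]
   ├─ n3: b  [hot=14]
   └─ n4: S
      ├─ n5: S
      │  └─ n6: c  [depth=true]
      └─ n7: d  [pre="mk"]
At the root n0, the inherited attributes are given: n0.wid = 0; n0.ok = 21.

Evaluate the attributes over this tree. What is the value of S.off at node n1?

1. n0.wid = 0  [given at root]
2. n0.ok = 21  [given at root]
3. n1.wid = -4  [S₀.wid + S₀.ok - 25]
4. n1.ok = -2  [S₀.wid + S₀.ok - 23]
5. n2.pre = "vx"  [terminal]
6. n3.hot = 14  [terminal]
7. n4.wid = 17  [len(d.pre) + 15]
8. n4.ok = 5  [b.hot * 3 - 37]
9. n5.wid = -6  [S₀.ok - 11]
10. n5.ok = 19  [S₀.wid * -2 + 53]
11. n6.depth = true  [terminal]
12. n5.live = true  [c.depth == true]
13. n5.off = true  [true]
14. n7.pre = "mk"  [terminal]
15. n4.live = false  [S₀.ok > 5]
16. n4.off = true  [S₀.ok > 4]
17. n1.live = true  [S₁.off == true]
18. n1.off = false  [S₁.off and S₁.live]
19. n0.live = false  [false]
20. n0.off = false  [S₀.ok > 21]

false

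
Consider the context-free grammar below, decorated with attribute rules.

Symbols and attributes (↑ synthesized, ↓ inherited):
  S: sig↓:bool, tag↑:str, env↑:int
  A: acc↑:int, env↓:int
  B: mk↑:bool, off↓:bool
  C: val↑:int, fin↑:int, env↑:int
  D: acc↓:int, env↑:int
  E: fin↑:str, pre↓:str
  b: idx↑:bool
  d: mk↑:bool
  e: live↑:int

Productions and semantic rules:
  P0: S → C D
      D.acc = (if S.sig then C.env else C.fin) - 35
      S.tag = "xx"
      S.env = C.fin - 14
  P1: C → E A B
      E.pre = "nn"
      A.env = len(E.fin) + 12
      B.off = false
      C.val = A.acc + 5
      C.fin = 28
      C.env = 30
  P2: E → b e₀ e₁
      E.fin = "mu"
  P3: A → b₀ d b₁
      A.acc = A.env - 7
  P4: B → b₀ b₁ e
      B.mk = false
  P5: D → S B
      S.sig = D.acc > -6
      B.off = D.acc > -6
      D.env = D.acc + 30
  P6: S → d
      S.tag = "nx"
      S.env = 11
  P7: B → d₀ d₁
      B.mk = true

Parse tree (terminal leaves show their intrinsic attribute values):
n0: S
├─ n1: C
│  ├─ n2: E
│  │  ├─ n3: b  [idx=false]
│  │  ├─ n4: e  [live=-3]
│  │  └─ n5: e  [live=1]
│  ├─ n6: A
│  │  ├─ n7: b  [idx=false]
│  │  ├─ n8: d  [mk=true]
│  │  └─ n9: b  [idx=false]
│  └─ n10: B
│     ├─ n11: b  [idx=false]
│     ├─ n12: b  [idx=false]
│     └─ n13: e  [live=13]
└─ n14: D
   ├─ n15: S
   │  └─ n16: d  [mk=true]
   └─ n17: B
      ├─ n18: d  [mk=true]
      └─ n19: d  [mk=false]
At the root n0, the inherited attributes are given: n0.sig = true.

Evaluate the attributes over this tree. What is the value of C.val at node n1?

12

1. n0.sig = true  [given at root]
2. n2.pre = "nn"  ["nn"]
3. n3.idx = false  [terminal]
4. n4.live = -3  [terminal]
5. n5.live = 1  [terminal]
6. n2.fin = "mu"  ["mu"]
7. n6.env = 14  [len(E.fin) + 12]
8. n7.idx = false  [terminal]
9. n8.mk = true  [terminal]
10. n9.idx = false  [terminal]
11. n6.acc = 7  [A.env - 7]
12. n10.off = false  [false]
13. n11.idx = false  [terminal]
14. n12.idx = false  [terminal]
15. n13.live = 13  [terminal]
16. n10.mk = false  [false]
17. n1.val = 12  [A.acc + 5]
18. n1.fin = 28  [28]
19. n1.env = 30  [30]
20. n14.acc = -5  [(if S.sig then C.env else C.fin) - 35]
21. n15.sig = true  [D.acc > -6]
22. n16.mk = true  [terminal]
23. n15.tag = "nx"  ["nx"]
24. n15.env = 11  [11]
25. n17.off = true  [D.acc > -6]
26. n18.mk = true  [terminal]
27. n19.mk = false  [terminal]
28. n17.mk = true  [true]
29. n14.env = 25  [D.acc + 30]
30. n0.tag = "xx"  ["xx"]
31. n0.env = 14  [C.fin - 14]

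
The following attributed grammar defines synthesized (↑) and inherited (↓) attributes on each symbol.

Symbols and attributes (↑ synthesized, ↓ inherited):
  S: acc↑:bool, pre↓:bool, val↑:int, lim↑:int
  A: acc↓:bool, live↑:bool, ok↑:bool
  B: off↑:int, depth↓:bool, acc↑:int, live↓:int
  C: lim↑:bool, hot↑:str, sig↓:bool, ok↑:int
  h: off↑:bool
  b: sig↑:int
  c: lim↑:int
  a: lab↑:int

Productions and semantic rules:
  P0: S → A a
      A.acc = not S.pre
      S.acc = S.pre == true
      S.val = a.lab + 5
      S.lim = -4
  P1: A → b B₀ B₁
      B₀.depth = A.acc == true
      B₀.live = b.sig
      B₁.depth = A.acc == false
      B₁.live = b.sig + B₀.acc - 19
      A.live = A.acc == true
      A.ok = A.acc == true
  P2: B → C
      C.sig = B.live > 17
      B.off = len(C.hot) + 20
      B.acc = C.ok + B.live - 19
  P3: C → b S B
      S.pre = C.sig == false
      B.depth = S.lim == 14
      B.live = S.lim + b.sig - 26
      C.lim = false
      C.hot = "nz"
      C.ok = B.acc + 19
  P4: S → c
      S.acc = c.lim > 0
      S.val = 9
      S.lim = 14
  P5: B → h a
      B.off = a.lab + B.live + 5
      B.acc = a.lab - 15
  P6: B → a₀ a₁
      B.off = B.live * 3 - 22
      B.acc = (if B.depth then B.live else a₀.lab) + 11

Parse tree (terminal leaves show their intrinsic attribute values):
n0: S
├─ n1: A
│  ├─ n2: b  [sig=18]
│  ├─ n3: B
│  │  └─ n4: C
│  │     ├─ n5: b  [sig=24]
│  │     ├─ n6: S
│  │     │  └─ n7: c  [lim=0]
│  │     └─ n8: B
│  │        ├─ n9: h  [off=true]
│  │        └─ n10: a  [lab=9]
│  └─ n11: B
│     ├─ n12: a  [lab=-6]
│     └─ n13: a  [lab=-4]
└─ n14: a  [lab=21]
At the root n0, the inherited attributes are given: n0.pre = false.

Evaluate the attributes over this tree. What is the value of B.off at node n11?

11

1. n0.pre = false  [given at root]
2. n1.acc = true  [not S.pre]
3. n2.sig = 18  [terminal]
4. n3.depth = true  [A.acc == true]
5. n3.live = 18  [b.sig]
6. n4.sig = true  [B.live > 17]
7. n5.sig = 24  [terminal]
8. n6.pre = false  [C.sig == false]
9. n7.lim = 0  [terminal]
10. n6.acc = false  [c.lim > 0]
11. n6.val = 9  [9]
12. n6.lim = 14  [14]
13. n8.depth = true  [S.lim == 14]
14. n8.live = 12  [S.lim + b.sig - 26]
15. n9.off = true  [terminal]
16. n10.lab = 9  [terminal]
17. n8.off = 26  [a.lab + B.live + 5]
18. n8.acc = -6  [a.lab - 15]
19. n4.lim = false  [false]
20. n4.hot = "nz"  ["nz"]
21. n4.ok = 13  [B.acc + 19]
22. n3.off = 22  [len(C.hot) + 20]
23. n3.acc = 12  [C.ok + B.live - 19]
24. n11.depth = false  [A.acc == false]
25. n11.live = 11  [b.sig + B₀.acc - 19]
26. n12.lab = -6  [terminal]
27. n13.lab = -4  [terminal]
28. n11.off = 11  [B.live * 3 - 22]
29. n11.acc = 5  [(if B.depth then B.live else a₀.lab) + 11]
30. n1.live = true  [A.acc == true]
31. n1.ok = true  [A.acc == true]
32. n14.lab = 21  [terminal]
33. n0.acc = false  [S.pre == true]
34. n0.val = 26  [a.lab + 5]
35. n0.lim = -4  [-4]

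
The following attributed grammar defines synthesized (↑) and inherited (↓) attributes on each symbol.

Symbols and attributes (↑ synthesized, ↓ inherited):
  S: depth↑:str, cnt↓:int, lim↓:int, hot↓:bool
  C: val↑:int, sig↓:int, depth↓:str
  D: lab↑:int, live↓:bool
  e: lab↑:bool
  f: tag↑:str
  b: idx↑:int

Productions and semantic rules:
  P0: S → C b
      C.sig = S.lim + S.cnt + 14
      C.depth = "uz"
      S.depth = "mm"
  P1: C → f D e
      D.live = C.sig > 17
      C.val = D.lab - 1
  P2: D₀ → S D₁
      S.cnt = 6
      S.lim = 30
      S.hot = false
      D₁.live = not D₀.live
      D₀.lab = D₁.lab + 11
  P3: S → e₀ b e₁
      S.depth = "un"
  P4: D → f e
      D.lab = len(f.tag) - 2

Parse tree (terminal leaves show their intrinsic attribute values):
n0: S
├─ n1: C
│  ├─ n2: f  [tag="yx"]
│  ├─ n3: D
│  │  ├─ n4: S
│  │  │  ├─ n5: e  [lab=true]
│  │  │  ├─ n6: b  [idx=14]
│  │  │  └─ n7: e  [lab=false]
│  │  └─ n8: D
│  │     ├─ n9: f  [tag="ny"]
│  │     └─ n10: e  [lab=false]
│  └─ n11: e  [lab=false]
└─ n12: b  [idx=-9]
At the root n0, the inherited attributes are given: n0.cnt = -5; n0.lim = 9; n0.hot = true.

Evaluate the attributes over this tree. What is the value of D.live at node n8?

1. n0.cnt = -5  [given at root]
2. n0.lim = 9  [given at root]
3. n0.hot = true  [given at root]
4. n1.sig = 18  [S.lim + S.cnt + 14]
5. n1.depth = "uz"  ["uz"]
6. n2.tag = "yx"  [terminal]
7. n3.live = true  [C.sig > 17]
8. n4.cnt = 6  [6]
9. n4.lim = 30  [30]
10. n4.hot = false  [false]
11. n5.lab = true  [terminal]
12. n6.idx = 14  [terminal]
13. n7.lab = false  [terminal]
14. n4.depth = "un"  ["un"]
15. n8.live = false  [not D₀.live]
16. n9.tag = "ny"  [terminal]
17. n10.lab = false  [terminal]
18. n8.lab = 0  [len(f.tag) - 2]
19. n3.lab = 11  [D₁.lab + 11]
20. n11.lab = false  [terminal]
21. n1.val = 10  [D.lab - 1]
22. n12.idx = -9  [terminal]
23. n0.depth = "mm"  ["mm"]

false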